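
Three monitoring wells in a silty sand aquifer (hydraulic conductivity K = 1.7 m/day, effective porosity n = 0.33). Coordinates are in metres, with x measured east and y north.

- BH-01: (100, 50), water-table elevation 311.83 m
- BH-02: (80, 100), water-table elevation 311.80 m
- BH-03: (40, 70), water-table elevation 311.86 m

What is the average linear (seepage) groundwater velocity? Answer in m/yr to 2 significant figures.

Three-point gradient (reference BH-01): Δ to BH-02 = (-20, 50, -0.03), Δ to BH-03 = (-60, 20, +0.03).
∂h/∂x = -0.0008077, ∂h/∂y = -0.0009231 (det = 2600).
|∇h| = √(-0.0008077² + -0.0009231²) = 0.001227
Seepage velocity v = K·i/n = 1.7 × 0.001227 / 0.33 = 0.006321 m/day = 2.309 m/yr.

2.3 m/yr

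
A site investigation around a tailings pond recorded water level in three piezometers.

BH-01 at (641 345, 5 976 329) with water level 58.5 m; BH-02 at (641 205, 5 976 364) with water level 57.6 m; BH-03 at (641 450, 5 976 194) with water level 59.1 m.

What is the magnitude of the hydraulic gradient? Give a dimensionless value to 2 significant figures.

Differences from BH-01: to BH-02 (Δx, Δy, Δh) = (-140, 35, -0.9); to BH-03 = (105, -135, +0.6).
Solve a·Δx + b·Δy = Δh: det = (-140)·(-135) − 105·35 = 15225.
∂h/∂x = [(-0.9)·(-135) − (+0.6)·35] / 15225 = +0.006601
∂h/∂y = [(-140)·(+0.6) − 105·(-0.9)] / 15225 = +0.0006897
|∇h| = √(0.006601² + 0.0006897²) = 0.006637

0.0066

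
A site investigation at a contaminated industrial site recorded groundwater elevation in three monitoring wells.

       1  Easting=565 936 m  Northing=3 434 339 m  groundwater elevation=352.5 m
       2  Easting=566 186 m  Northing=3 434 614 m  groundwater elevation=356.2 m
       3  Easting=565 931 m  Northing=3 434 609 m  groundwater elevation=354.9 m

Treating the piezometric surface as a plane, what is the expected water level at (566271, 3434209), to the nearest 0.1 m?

353.0 m

Three-point gradient (reference 1): Δ to 2 = (250, 275, +3.7), Δ to 3 = (-5, 270, +2.4).
∂h/∂x = +0.004922, ∂h/∂y = +0.008980 (det = 68875).
h(566271, 3434209) = 352.5 + (+0.004922)·(335) + (+0.008980)·(-130) = 352.5 +1.649 -1.167 = 352.981 m.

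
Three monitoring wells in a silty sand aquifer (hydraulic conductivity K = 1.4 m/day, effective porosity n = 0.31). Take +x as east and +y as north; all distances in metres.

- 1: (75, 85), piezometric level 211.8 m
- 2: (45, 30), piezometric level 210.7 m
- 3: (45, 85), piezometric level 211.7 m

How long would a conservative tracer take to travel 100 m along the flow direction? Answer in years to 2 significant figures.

3.3 years

With h = a·x + b·y + c and 1 as origin, the differences give:
  (-30)·a + (-55)·b = -1.1
  (-30)·a + 0·b = -0.1
Eliminate b (×0 and ×(-55), subtract): -1650·a = -5.50 → a = ∂h/∂x = +0.003333
Back-substitute: b = ∂h/∂y = +0.01818.
|∇h| = √(0.003333² + 0.01818²) = 0.01848
Seepage velocity v = K·i/n = 1.4 × 0.01848 / 0.31 = 0.08346 m/day.
t = 100 / 0.08346 = 1198 days = 3.28 years.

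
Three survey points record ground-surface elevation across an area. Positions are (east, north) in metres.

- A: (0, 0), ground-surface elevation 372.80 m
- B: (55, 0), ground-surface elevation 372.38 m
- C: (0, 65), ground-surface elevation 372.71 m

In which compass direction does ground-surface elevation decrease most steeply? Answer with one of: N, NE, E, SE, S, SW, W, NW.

∂z/∂x = (372.38 − 372.80) / (55 − 0) = -0.007636
∂z/∂y = (372.71 − 372.80) / (65 − 0) = -0.001385
Steepest decrease is along −∇f = (+0.007636 E, +0.001385 N) → east.

E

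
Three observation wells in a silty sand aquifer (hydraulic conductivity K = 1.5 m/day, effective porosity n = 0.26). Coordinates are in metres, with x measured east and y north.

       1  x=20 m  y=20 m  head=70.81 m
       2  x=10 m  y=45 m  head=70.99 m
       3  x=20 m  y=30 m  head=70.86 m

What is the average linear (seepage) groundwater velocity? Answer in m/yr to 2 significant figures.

Three-point gradient (reference 1): Δ to 2 = (-10, 25, +0.18), Δ to 3 = (0, 10, +0.05).
∂h/∂x = -0.005500, ∂h/∂y = +0.005000 (det = -100).
|∇h| = √(-0.005500² + 0.005000²) = 0.007433
Seepage velocity v = K·i/n = 1.5 × 0.007433 / 0.26 = 0.04288 m/day = 15.66 m/yr.

16 m/yr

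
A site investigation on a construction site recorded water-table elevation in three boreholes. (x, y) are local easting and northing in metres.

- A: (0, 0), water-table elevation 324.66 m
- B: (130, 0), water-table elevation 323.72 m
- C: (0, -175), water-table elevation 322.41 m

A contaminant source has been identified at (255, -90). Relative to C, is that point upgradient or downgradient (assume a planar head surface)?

∂h/∂x = (323.72 − 324.66) / (130 − 0) = -0.007231
∂h/∂y = (322.41 − 324.66) / (-175 − 0) = +0.01286
Head at (255, -90) = 324.66 + (-0.007231)·(255) + (+0.01286)·(-90) = 321.66 m.
That is lower than the 322.41 m at C, so the point is downgradient.

downgradient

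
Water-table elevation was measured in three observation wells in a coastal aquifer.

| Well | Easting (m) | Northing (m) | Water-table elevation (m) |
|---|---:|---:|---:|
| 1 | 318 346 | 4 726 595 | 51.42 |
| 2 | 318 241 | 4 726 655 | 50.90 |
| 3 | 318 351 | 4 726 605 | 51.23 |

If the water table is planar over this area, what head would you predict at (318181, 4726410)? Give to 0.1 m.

Taking 1 as reference: 2−1 = (-105, 60, -0.52); 3−1 = (5, 10, -0.19).
Determinant of the coordinate differences = (-105)·10 − 5·60 = -1350.
∂h/∂x = [(-0.52)·10 − (-0.19)·60] / -1350 = -0.004593
∂h/∂y = [(-105)·(-0.19) − 5·(-0.52)] / -1350 = -0.01670
h(318181, 4726410) = 51.42 + (-0.004593)·(-165) + (-0.01670)·(-185) = 51.42 +0.758 +3.090 = 55.268 m.

55.3 m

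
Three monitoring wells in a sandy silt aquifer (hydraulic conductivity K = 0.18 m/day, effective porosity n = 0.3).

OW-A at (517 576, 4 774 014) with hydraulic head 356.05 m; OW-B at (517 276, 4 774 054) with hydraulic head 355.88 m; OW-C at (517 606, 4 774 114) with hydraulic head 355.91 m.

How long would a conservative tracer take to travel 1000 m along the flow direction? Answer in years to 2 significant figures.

2900 years

Three-point gradient (reference OW-A): Δ to OW-B = (-300, 40, -0.17), Δ to OW-C = (30, 100, -0.14).
∂h/∂x = +0.0003654, ∂h/∂y = -0.001510 (det = -31200).
|∇h| = √(0.0003654² + -0.001510²) = 0.001554
Seepage velocity v = K·i/n = 0.18 × 0.001554 / 0.3 = 0.0009324 m/day.
t = 1000 / 0.0009324 = 1.073e+06 days = 2.94e+03 years.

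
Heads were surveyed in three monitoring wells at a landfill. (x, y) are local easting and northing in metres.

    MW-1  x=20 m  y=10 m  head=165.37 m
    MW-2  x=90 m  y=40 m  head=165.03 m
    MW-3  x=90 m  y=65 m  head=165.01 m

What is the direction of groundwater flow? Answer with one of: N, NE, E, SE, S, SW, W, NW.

Taking MW-1 as reference: MW-2−MW-1 = (70, 30, -0.34); MW-3−MW-1 = (70, 55, -0.36).
Solve a·Δx + b·Δy = Δh: det = 70·55 − 70·30 = 1750.
∂h/∂x = [(-0.34)·55 − (-0.36)·30] / 1750 = -0.004514
∂h/∂y = [70·(-0.36) − 70·(-0.34)] / 1750 = -0.0008000
Flow = −∇h = (+0.004514 east, +0.0008000 north), which points east.

E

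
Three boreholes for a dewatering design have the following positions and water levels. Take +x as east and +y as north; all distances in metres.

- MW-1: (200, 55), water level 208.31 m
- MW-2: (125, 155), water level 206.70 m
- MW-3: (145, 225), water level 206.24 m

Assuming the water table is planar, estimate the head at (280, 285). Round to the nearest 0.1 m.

206.9 m

Differences from MW-1: to MW-2 (Δx, Δy, Δh) = (-75, 100, -1.61); to MW-3 = (-55, 170, -2.07).
Solve a·Δx + b·Δy = Δh: det = (-75)·170 − (-55)·100 = -7250.
∂h/∂x = [(-1.61)·170 − (-2.07)·100] / -7250 = +0.009200
∂h/∂y = [(-75)·(-2.07) − (-55)·(-1.61)] / -7250 = -0.009200
h(280, 285) = 208.31 + (+0.009200)·(80) + (-0.009200)·(230) = 208.31 +0.736 -2.116 = 206.930 m.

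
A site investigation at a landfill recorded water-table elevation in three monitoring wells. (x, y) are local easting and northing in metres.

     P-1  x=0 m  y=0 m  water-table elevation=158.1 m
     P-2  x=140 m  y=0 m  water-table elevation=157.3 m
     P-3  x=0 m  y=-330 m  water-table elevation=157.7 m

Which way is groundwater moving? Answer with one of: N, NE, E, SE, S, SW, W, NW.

E

∂h/∂x = (157.3 − 158.1) / (140 − 0) = -0.005714
∂h/∂y = (157.7 − 158.1) / (-330 − 0) = +0.001212
Flow = −∇h = (+0.005714 east, -0.001212 north), which points east.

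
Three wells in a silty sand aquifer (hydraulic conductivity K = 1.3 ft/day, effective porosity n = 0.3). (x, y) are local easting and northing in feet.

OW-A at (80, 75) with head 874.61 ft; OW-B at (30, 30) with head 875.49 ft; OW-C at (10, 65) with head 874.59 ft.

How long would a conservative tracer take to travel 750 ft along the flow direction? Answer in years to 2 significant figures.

20 years

Taking OW-A as reference: OW-B−OW-A = (-50, -45, +0.88); OW-C−OW-A = (-70, -10, -0.02).
Determinant of the coordinate differences = (-50)·(-10) − (-70)·(-45) = -2650.
∂h/∂x = [(+0.88)·(-10) − (-0.02)·(-45)] / -2650 = +0.003660
∂h/∂y = [(-50)·(-0.02) − (-70)·(+0.88)] / -2650 = -0.02362
|∇h| = √(0.003660² + -0.02362²) = 0.0239
Seepage velocity v = K·i/n = 1.3 × 0.0239 / 0.3 = 0.1036 ft/day.
t = 750 / 0.1036 = 7239 days = 19.8 years.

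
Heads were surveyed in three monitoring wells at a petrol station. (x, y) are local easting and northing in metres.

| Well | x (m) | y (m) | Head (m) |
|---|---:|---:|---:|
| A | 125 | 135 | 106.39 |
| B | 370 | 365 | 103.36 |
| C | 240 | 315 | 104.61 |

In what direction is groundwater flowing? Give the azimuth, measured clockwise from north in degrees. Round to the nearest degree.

057°

With h = a·x + b·y + c and A as origin, the differences give:
  245·a + 230·b = -3.03
  115·a + 180·b = -1.78
Eliminate b (×180 and ×230, subtract): 17650·a = -136.000 → a = ∂h/∂x = -0.007705
Back-substitute: b = ∂h/∂y = -0.004966.
Flow direction (−∇h) has components (+0.007705 E, +0.004966 N).
Azimuth = atan2(E, N) = atan2(+0.007705, +0.004966) = 57.2° ≈ 057°.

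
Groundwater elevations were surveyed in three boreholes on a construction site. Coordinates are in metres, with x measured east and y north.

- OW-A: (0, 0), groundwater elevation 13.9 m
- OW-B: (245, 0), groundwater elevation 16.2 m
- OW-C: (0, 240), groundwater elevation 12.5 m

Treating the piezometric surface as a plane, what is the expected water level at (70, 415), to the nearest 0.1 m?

12.1 m

∂h/∂x = (16.2 − 13.9) / (245 − 0) = +0.009388
∂h/∂y = (12.5 − 13.9) / (240 − 0) = -0.005833
h(70, 415) = 13.9 + (+0.009388)·(70) + (-0.005833)·(415) = 13.9 +0.657 -2.421 = 12.136 m.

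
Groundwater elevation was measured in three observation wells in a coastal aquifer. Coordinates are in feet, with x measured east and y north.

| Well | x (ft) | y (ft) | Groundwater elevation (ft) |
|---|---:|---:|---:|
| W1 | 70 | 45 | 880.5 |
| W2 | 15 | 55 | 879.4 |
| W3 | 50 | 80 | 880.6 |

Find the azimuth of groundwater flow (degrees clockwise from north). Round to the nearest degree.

Three-point gradient (reference W1): Δ to W2 = (-55, 10, -1.1), Δ to W3 = (-20, 35, +0.1).
∂h/∂x = +0.02290, ∂h/∂y = +0.01594 (det = -1725).
Flow direction (−∇h) has components (-0.02290 E, -0.01594 N).
Azimuth = atan2(E, N) = atan2(-0.02290, -0.01594) = 235.2° ≈ 235°.

235°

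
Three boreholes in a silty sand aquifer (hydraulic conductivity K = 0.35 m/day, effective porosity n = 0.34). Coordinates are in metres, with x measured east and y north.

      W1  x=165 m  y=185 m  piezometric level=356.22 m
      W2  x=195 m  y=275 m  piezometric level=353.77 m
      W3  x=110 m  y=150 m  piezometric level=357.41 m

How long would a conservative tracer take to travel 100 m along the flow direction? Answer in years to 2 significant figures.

10 years

Taking W1 as reference: W2−W1 = (30, 90, -2.45); W3−W1 = (-55, -35, +1.19).
Solve a·Δx + b·Δy = Δh: det = 30·(-35) − (-55)·90 = 3900.
∂h/∂x = [(-2.45)·(-35) − (+1.19)·90] / 3900 = -0.005474
∂h/∂y = [30·(+1.19) − (-55)·(-2.45)] / 3900 = -0.02540
|∇h| = √(-0.005474² + -0.02540²) = 0.02598
Seepage velocity v = K·i/n = 0.35 × 0.02598 / 0.34 = 0.02674 m/day.
t = 100 / 0.02674 = 3740 days = 10.2 years.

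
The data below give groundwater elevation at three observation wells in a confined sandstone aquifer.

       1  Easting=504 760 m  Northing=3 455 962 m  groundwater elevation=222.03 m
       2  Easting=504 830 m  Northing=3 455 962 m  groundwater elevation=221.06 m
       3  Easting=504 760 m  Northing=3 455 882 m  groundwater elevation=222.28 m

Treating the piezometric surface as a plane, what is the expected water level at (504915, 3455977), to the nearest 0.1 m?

∂h/∂x = (221.06 − 222.03) / (504830 − 504760) = -0.01386
∂h/∂y = (222.28 − 222.03) / (3455882 − 3455962) = -0.003125
h(504915, 3455977) = 222.03 + (-0.01386)·(155) + (-0.003125)·(15) = 222.03 -2.148 -0.047 = 219.835 m.

219.8 m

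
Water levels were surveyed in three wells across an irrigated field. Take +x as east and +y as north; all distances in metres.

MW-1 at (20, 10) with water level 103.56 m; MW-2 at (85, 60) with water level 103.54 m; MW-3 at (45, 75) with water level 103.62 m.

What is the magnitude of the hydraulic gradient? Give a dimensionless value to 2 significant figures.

With h = a·x + b·y + c and MW-1 as origin, the differences give:
  65·a + 50·b = -0.02
  25·a + 65·b = +0.06
Eliminate b (×65 and ×50, subtract): 2975·a = -4.300 → a = ∂h/∂x = -0.001445
Back-substitute: b = ∂h/∂y = +0.001479.
|∇h| = √(-0.001445² + 0.001479²) = 0.002068

0.0021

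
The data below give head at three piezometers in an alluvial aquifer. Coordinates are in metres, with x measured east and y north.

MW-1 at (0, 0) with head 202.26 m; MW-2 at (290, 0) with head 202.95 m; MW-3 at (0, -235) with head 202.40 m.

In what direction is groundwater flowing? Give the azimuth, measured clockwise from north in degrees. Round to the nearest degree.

∂h/∂x = (202.95 − 202.26) / (290 − 0) = +0.002379
∂h/∂y = (202.40 − 202.26) / (-235 − 0) = -0.0005957
Flow direction (−∇h) has components (-0.002379 E, +0.0005957 N).
Azimuth = atan2(E, N) = atan2(-0.002379, +0.0005957) = 284.1° ≈ 284°.

284°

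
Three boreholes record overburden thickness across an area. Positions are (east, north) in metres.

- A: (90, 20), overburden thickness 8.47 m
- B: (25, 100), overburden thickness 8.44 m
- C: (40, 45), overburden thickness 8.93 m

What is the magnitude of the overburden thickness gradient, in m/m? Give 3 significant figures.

Differences from A: to B (Δx, Δy, Δh) = (-65, 80, -0.03); to C = (-50, 25, +0.46).
Solve a·Δx + b·Δy = Δd: det = (-65)·25 − (-50)·80 = 2375.
∂d/∂x = [(-0.03)·25 − (+0.46)·80] / 2375 = -0.01581
∂d/∂y = [(-65)·(+0.46) − (-50)·(-0.03)] / 2375 = -0.01322
|∇f| = √(-0.01581² + -0.01322²) = 0.02061 m/m

0.0206 m/m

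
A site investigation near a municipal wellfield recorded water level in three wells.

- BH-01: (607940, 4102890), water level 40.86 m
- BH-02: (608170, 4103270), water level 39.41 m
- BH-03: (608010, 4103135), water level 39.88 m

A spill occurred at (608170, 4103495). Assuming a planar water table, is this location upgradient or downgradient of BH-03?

Differences from BH-01: to BH-02 (Δx, Δy, Δh) = (230, 380, -1.45); to BH-03 = (70, 245, -0.98).
Solve a·Δx + b·Δy = Δh: det = 230·245 − 70·380 = 29750.
∂h/∂x = [(-1.45)·245 − (-0.98)·380] / 29750 = +0.0005765
∂h/∂y = [230·(-0.98) − 70·(-1.45)] / 29750 = -0.004165
Head at (608170, 4103495) = 40.86 + (+0.0005765)·(230) + (-0.004165)·(605) = 38.47 m.
That is lower than the 39.88 m at BH-03, so the point is downgradient.

downgradient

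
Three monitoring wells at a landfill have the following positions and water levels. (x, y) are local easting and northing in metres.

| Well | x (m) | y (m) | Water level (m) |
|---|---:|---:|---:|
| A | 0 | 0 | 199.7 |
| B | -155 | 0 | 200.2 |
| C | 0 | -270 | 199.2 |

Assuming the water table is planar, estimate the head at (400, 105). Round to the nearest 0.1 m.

198.6 m

∂h/∂x = (200.2 − 199.7) / (-155 − 0) = -0.003226
∂h/∂y = (199.2 − 199.7) / (-270 − 0) = +0.001852
h(400, 105) = 199.7 + (-0.003226)·(400) + (+0.001852)·(105) = 199.7 -1.290 +0.194 = 198.604 m.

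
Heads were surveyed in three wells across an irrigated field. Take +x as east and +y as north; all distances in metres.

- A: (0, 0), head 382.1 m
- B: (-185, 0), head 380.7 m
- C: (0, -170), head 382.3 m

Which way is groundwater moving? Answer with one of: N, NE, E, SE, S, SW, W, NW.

W

∂h/∂x = (380.7 − 382.1) / (-185 − 0) = +0.007568
∂h/∂y = (382.3 − 382.1) / (-170 − 0) = -0.001176
Flow = −∇h = (-0.007568 east, +0.001176 north), which points west.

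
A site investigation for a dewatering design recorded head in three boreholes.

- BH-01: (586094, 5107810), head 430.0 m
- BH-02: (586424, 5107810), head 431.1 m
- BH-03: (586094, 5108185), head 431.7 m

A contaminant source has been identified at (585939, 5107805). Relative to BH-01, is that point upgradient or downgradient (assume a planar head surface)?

∂h/∂x = (431.1 − 430.0) / (586424 − 586094) = +0.003333
∂h/∂y = (431.7 − 430.0) / (5108185 − 5107810) = +0.004533
Head at (585939, 5107805) = 430.0 + (+0.003333)·(-155) + (+0.004533)·(-5) = 429.46 m.
That is lower than the 430.0 m at BH-01, so the point is downgradient.

downgradient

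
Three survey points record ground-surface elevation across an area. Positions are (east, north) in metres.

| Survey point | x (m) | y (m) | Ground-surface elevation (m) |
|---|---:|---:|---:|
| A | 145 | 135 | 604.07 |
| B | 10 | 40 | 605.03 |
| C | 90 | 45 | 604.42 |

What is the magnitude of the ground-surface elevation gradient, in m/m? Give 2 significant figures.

0.0077 m/m

With z = a·x + b·y + c and A as origin, the differences give:
  (-135)·a + (-95)·b = +0.96
  (-55)·a + (-90)·b = +0.35
Eliminate b (×(-90) and ×(-95), subtract): 6925·a = -53.150 → a = ∂z/∂x = -0.007675
Back-substitute: b = ∂z/∂y = +0.0008014.
|∇f| = √(-0.007675² + 0.0008014²) = 0.007717 m/m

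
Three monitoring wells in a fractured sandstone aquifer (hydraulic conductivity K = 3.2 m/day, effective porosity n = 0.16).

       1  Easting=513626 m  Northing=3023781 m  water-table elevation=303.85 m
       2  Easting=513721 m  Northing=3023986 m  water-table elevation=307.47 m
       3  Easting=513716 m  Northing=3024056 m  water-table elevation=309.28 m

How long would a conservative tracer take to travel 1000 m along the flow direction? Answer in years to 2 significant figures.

4.7 years

Taking 1 as reference: 2−1 = (95, 205, +3.62); 3−1 = (90, 275, +5.43).
Determinant of the coordinate differences = 95·275 − 90·205 = 7675.
∂h/∂x = [(+3.62)·275 − (+5.43)·205] / 7675 = -0.01533
∂h/∂y = [95·(+5.43) − 90·(+3.62)] / 7675 = +0.02476
|∇h| = √(-0.01533² + 0.02476²) = 0.02912
Seepage velocity v = K·i/n = 3.2 × 0.02912 / 0.16 = 0.5824 m/day.
t = 1000 / 0.5824 = 1717 days = 4.7 years.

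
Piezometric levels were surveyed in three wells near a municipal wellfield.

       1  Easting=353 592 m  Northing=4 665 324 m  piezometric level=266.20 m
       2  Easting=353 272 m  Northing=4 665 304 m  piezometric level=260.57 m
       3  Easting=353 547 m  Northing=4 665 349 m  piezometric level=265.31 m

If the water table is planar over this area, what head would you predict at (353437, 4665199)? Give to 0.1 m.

Three-point gradient (reference 1): Δ to 2 = (-320, -20, -5.63), Δ to 3 = (-45, 25, -0.89).
∂h/∂x = +0.01781, ∂h/∂y = -0.003534 (det = -8900).
h(353437, 4665199) = 266.20 + (+0.01781)·(-155) + (-0.003534)·(-125) = 266.20 -2.761 +0.442 = 263.880 m.

263.9 m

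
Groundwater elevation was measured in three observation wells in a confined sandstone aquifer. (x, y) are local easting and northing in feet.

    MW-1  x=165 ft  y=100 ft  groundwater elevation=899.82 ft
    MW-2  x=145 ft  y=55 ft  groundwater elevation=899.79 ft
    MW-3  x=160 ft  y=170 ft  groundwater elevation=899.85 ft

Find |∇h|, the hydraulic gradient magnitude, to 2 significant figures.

0.00065

Three-point gradient (reference MW-1): Δ to MW-2 = (-20, -45, -0.03), Δ to MW-3 = (-5, 70, +0.03).
∂h/∂x = +0.0004615, ∂h/∂y = +0.0004615 (det = -1625).
|∇h| = √(0.0004615² + 0.0004615²) = 0.0006527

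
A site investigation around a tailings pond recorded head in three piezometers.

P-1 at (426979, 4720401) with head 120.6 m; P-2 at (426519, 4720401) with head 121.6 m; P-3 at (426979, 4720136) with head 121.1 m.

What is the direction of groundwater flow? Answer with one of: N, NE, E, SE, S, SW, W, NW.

∂h/∂x = (121.6 − 120.6) / (426519 − 426979) = -0.002174
∂h/∂y = (121.1 − 120.6) / (4720136 − 4720401) = -0.001887
Flow = −∇h = (+0.002174 east, +0.001887 north), which points northeast.

NE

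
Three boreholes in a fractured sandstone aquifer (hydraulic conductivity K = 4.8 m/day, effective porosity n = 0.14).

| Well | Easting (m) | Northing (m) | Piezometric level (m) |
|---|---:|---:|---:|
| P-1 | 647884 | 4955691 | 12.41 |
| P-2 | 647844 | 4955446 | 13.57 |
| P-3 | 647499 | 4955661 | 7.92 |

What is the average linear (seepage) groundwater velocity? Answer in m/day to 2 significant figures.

Taking P-1 as reference: P-2−P-1 = (-40, -245, +1.16); P-3−P-1 = (-385, -30, -4.49).
Determinant of the coordinate differences = (-40)·(-30) − (-385)·(-245) = -93125.
∂h/∂x = [(+1.16)·(-30) − (-4.49)·(-245)] / -93125 = +0.01219
∂h/∂y = [(-40)·(-4.49) − (-385)·(+1.16)] / -93125 = -0.006724
|∇h| = √(0.01219² + -0.006724²) = 0.01392
Seepage velocity v = K·i/n = 4.8 × 0.01392 / 0.14 = 0.4773 m/day.

0.48 m/day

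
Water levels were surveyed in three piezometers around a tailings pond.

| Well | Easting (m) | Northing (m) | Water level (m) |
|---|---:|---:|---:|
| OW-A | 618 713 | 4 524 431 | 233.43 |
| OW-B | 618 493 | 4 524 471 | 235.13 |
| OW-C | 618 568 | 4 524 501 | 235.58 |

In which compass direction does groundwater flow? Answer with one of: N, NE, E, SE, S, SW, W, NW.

With h = a·x + b·y + c and OW-A as origin, the differences give:
  (-220)·a + 40·b = +1.70
  (-145)·a + 70·b = +2.15
Eliminate b (×70 and ×40, subtract): -9600·a = 33.000 → a = ∂h/∂x = -0.003437
Back-substitute: b = ∂h/∂y = +0.02359.
Flow = −∇h = (+0.003437 east, -0.02359 north), which points south.

S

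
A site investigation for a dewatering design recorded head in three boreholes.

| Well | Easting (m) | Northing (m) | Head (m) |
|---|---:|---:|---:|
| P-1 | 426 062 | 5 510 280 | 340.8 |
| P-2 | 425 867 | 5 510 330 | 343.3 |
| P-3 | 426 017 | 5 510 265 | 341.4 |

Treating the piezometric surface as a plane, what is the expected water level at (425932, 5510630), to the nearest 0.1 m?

Differences from P-1: to P-2 (Δx, Δy, Δh) = (-195, 50, +2.5); to P-3 = (-45, -15, +0.6).
Solve a·Δx + b·Δy = Δh: det = (-195)·(-15) − (-45)·50 = 5175.
∂h/∂x = [(+2.5)·(-15) − (+0.6)·50] / 5175 = -0.01304
∂h/∂y = [(-195)·(+0.6) − (-45)·(+2.5)] / 5175 = -0.0008696
h(425932, 5510630) = 340.8 + (-0.01304)·(-130) + (-0.0008696)·(350) = 340.8 +1.696 -0.304 = 342.191 m.

342.2 m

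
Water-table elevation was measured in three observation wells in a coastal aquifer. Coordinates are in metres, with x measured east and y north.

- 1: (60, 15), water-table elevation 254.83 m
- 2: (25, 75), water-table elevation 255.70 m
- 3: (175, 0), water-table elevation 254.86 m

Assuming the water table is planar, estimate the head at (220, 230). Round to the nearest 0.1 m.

Three-point gradient (reference 1): Δ to 2 = (-35, 60, +0.87), Δ to 3 = (115, -15, +0.03).
∂h/∂x = +0.002329, ∂h/∂y = +0.01586 (det = -6375).
h(220, 230) = 254.83 + (+0.002329)·(160) + (+0.01586)·(215) = 254.83 +0.373 +3.410 = 258.612 m.

258.6 m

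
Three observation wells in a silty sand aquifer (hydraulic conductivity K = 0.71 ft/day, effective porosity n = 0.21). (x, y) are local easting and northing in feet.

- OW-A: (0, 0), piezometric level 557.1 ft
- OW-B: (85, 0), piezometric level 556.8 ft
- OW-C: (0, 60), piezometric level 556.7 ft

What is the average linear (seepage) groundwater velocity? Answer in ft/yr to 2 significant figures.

9.3 ft/yr

∂h/∂x = (556.8 − 557.1) / (85 − 0) = -0.003529
∂h/∂y = (556.7 − 557.1) / (60 − 0) = -0.006667
|∇h| = √(-0.003529² + -0.006667²) = 0.007543
Seepage velocity v = K·i/n = 0.71 × 0.007543 / 0.21 = 0.0255 ft/day = 9.314 ft/yr.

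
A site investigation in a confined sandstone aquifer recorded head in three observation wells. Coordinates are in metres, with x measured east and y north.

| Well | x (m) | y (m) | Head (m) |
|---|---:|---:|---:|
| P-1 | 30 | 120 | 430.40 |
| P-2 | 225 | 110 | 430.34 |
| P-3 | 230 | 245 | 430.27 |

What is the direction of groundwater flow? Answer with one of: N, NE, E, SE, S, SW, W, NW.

Taking P-1 as reference: P-2−P-1 = (195, -10, -0.06); P-3−P-1 = (200, 125, -0.13).
Solve a·Δx + b·Δy = Δh: det = 195·125 − 200·(-10) = 26375.
∂h/∂x = [(-0.06)·125 − (-0.13)·(-10)] / 26375 = -0.0003336
∂h/∂y = [195·(-0.13) − 200·(-0.06)] / 26375 = -0.0005062
Flow = −∇h = (+0.0003336 east, +0.0005062 north), which points northeast.

NE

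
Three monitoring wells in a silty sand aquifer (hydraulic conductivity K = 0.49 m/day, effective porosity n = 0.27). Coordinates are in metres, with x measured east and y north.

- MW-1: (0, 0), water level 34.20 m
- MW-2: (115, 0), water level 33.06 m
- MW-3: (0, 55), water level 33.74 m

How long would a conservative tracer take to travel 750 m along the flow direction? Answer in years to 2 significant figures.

87 years

∂h/∂x = (33.06 − 34.20) / (115 − 0) = -0.009913
∂h/∂y = (33.74 − 34.20) / (55 − 0) = -0.008364
|∇h| = √(-0.009913² + -0.008364²) = 0.01297
Seepage velocity v = K·i/n = 0.49 × 0.01297 / 0.27 = 0.02354 m/day.
t = 750 / 0.02354 = 3.186e+04 days = 87.2 years.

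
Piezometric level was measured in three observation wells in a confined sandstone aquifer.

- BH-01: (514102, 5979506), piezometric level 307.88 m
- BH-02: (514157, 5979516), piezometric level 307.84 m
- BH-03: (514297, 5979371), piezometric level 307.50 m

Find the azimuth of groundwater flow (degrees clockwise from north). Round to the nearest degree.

Differences from BH-01: to BH-02 (Δx, Δy, Δh) = (55, 10, -0.04); to BH-03 = (195, -135, -0.38).
Determinant of the coordinate differences = 55·(-135) − 195·10 = -9375.
∂h/∂x = [(-0.04)·(-135) − (-0.38)·10] / -9375 = -0.0009813
∂h/∂y = [55·(-0.38) − 195·(-0.04)] / -9375 = +0.001397
Flow direction (−∇h) has components (+0.0009813 E, -0.001397 N).
Azimuth = atan2(E, N) = atan2(+0.0009813, -0.001397) = 144.9° ≈ 145°.

145°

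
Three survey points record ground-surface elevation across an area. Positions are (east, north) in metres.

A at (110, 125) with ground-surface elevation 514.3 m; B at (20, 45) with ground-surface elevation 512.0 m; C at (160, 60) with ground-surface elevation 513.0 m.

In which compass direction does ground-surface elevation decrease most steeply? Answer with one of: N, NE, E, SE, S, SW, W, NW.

S

Differences from A: to B (Δx, Δy, Δh) = (-90, -80, -2.3); to C = (50, -65, -1.3).
Determinant of the coordinate differences = (-90)·(-65) − 50·(-80) = 9850.
∂z/∂x = [(-2.3)·(-65) − (-1.3)·(-80)] / 9850 = +0.004619
∂z/∂y = [(-90)·(-1.3) − 50·(-2.3)] / 9850 = +0.02355
Steepest decrease is along −∇f = (-0.004619 E, -0.02355 N) → south.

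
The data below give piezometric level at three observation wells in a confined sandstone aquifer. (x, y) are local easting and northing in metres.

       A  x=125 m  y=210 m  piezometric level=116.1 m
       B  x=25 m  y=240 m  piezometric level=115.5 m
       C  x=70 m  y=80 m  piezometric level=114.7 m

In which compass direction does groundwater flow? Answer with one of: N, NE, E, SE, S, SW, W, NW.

SW

With h = a·x + b·y + c and A as origin, the differences give:
  (-100)·a + 30·b = -0.6
  (-55)·a + (-130)·b = -1.4
Eliminate b (×(-130) and ×30, subtract): 14650·a = 120.00 → a = ∂h/∂x = +0.008191
Back-substitute: b = ∂h/∂y = +0.007304.
Flow = −∇h = (-0.008191 east, -0.007304 north), which points southwest.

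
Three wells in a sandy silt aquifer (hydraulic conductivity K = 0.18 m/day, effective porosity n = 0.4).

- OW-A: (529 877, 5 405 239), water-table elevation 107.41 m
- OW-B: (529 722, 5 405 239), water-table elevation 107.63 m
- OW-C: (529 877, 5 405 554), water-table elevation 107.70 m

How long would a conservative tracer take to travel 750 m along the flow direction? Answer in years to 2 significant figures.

2700 years

∂h/∂x = (107.63 − 107.41) / (529722 − 529877) = -0.001419
∂h/∂y = (107.70 − 107.41) / (5405554 − 5405239) = +0.0009206
|∇h| = √(-0.001419² + 0.0009206²) = 0.001691
Seepage velocity v = K·i/n = 0.18 × 0.001691 / 0.4 = 0.0007609 m/day.
t = 750 / 0.0007609 = 9.857e+05 days = 2.7e+03 years.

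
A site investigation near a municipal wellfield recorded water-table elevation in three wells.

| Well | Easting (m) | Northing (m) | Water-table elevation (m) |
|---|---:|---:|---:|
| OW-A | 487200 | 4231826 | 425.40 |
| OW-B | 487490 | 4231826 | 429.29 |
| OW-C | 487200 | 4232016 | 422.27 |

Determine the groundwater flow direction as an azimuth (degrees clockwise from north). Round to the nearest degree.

∂h/∂x = (429.29 − 425.40) / (487490 − 487200) = +0.01341
∂h/∂y = (422.27 − 425.40) / (4232016 − 4231826) = -0.01647
Flow direction (−∇h) has components (-0.01341 E, +0.01647 N).
Azimuth = atan2(E, N) = atan2(-0.01341, +0.01647) = 320.8° ≈ 321°.

321°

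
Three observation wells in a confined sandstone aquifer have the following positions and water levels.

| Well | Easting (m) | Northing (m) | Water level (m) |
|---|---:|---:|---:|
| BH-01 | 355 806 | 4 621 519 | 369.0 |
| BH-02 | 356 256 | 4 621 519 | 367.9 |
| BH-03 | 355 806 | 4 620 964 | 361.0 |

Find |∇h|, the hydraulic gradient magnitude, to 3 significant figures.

0.0146

∂h/∂x = (367.9 − 369.0) / (356256 − 355806) = -0.002444
∂h/∂y = (361.0 − 369.0) / (4620964 − 4621519) = +0.01441
|∇h| = √(-0.002444² + 0.01441²) = 0.01462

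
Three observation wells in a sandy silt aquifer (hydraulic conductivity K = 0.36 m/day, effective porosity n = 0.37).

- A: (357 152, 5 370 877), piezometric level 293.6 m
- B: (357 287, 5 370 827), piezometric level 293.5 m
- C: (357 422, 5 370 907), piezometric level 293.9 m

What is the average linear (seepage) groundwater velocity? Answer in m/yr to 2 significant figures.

Three-point gradient (reference A): Δ to B = (135, -50, -0.1), Δ to C = (270, 30, +0.3).
∂h/∂x = +0.0006838, ∂h/∂y = +0.003846 (det = 17550).
|∇h| = √(0.0006838² + 0.003846²) = 0.003906
Seepage velocity v = K·i/n = 0.36 × 0.003906 / 0.37 = 0.0038 m/day = 1.388 m/yr.

1.4 m/yr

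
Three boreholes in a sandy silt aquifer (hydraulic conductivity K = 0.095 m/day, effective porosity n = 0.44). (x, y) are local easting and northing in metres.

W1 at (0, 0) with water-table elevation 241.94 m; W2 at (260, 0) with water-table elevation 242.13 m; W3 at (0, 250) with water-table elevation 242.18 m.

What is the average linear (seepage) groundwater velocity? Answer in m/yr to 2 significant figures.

0.095 m/yr

∂h/∂x = (242.13 − 241.94) / (260 − 0) = +0.0007308
∂h/∂y = (242.18 − 241.94) / (250 − 0) = +0.0009600
|∇h| = √(0.0007308² + 0.0009600²) = 0.001207
Seepage velocity v = K·i/n = 0.095 × 0.001207 / 0.44 = 0.0002606 m/day = 0.09518 m/yr.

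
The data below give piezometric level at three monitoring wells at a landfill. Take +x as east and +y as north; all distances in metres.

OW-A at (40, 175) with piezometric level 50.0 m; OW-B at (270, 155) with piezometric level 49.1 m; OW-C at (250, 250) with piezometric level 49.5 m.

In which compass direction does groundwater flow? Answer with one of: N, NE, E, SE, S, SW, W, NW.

Differences from OW-A: to OW-B (Δx, Δy, Δh) = (230, -20, -0.9); to OW-C = (210, 75, -0.5).
Determinant of the coordinate differences = 230·75 − 210·(-20) = 21450.
∂h/∂x = [(-0.9)·75 − (-0.5)·(-20)] / 21450 = -0.003613
∂h/∂y = [230·(-0.5) − 210·(-0.9)] / 21450 = +0.003450
Flow = −∇h = (+0.003613 east, -0.003450 north), which points southeast.

SE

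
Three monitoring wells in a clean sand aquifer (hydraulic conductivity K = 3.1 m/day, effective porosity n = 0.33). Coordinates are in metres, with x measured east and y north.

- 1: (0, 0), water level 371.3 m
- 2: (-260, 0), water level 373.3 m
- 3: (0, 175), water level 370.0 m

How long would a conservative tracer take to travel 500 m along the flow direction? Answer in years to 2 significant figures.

∂h/∂x = (373.3 − 371.3) / (-260 − 0) = -0.007692
∂h/∂y = (370.0 − 371.3) / (175 − 0) = -0.007429
|∇h| = √(-0.007692² + -0.007429²) = 0.01069
Seepage velocity v = K·i/n = 3.1 × 0.01069 / 0.33 = 0.1004 m/day.
t = 500 / 0.1004 = 4980 days = 13.6 years.

14 years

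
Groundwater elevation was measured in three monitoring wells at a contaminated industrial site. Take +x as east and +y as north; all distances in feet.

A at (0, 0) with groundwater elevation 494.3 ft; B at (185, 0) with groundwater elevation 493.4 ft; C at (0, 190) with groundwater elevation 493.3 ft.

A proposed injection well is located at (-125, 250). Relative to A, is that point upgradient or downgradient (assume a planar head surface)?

∂h/∂x = (493.4 − 494.3) / (185 − 0) = -0.004865
∂h/∂y = (493.3 − 494.3) / (190 − 0) = -0.005263
Head at (-125, 250) = 494.3 + (-0.004865)·(-125) + (-0.005263)·(250) = 493.59 ft.
That is lower than the 494.3 ft at A, so the point is downgradient.

downgradient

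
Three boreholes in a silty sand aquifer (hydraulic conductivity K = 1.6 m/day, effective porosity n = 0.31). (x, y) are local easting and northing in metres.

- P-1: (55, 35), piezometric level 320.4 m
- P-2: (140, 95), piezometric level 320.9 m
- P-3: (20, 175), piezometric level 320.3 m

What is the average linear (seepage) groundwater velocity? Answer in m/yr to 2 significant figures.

10 m/yr

Taking P-1 as reference: P-2−P-1 = (85, 60, +0.5); P-3−P-1 = (-35, 140, -0.1).
Determinant of the coordinate differences = 85·140 − (-35)·60 = 14000.
∂h/∂x = [(+0.5)·140 − (-0.1)·60] / 14000 = +0.005429
∂h/∂y = [85·(-0.1) − (-35)·(+0.5)] / 14000 = +0.0006429
|∇h| = √(0.005429² + 0.0006429²) = 0.005467
Seepage velocity v = K·i/n = 1.6 × 0.005467 / 0.31 = 0.02822 m/day = 10.31 m/yr.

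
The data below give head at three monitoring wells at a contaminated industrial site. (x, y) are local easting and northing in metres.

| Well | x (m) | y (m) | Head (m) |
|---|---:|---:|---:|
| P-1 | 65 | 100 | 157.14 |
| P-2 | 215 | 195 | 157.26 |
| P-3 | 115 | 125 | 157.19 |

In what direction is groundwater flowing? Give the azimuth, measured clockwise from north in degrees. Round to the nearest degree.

Taking P-1 as reference: P-2−P-1 = (150, 95, +0.12); P-3−P-1 = (50, 25, +0.05).
Determinant of the coordinate differences = 150·25 − 50·95 = -1000.
∂h/∂x = [(+0.12)·25 − (+0.05)·95] / -1000 = +0.001750
∂h/∂y = [150·(+0.05) − 50·(+0.12)] / -1000 = -0.001500
Flow direction (−∇h) has components (-0.001750 E, +0.001500 N).
Azimuth = atan2(E, N) = atan2(-0.001750, +0.001500) = 310.6° ≈ 311°.

311°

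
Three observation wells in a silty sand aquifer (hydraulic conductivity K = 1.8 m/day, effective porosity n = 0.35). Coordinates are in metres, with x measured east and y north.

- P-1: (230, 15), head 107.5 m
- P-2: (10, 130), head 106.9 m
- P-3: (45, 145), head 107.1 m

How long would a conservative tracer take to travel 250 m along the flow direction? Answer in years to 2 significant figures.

Taking P-1 as reference: P-2−P-1 = (-220, 115, -0.6); P-3−P-1 = (-185, 130, -0.4).
Determinant of the coordinate differences = (-220)·130 − (-185)·115 = -7325.
∂h/∂x = [(-0.6)·130 − (-0.4)·115] / -7325 = +0.004369
∂h/∂y = [(-220)·(-0.4) − (-185)·(-0.6)] / -7325 = +0.003140
|∇h| = √(0.004369² + 0.003140²) = 0.00538
Seepage velocity v = K·i/n = 1.8 × 0.00538 / 0.35 = 0.02767 m/day.
t = 250 / 0.02767 = 9035 days = 24.7 years.

25 years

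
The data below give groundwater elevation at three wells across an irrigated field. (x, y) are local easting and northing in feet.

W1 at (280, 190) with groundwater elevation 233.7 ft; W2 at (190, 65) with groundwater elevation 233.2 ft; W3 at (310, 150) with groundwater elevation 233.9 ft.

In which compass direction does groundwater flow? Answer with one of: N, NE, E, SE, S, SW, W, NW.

W

Differences from W1: to W2 (Δx, Δy, Δh) = (-90, -125, -0.5); to W3 = (30, -40, +0.2).
Solve a·Δx + b·Δy = Δh: det = (-90)·(-40) − 30·(-125) = 7350.
∂h/∂x = [(-0.5)·(-40) − (+0.2)·(-125)] / 7350 = +0.006122
∂h/∂y = [(-90)·(+0.2) − 30·(-0.5)] / 7350 = -0.0004082
Flow = −∇h = (-0.006122 east, +0.0004082 north), which points west.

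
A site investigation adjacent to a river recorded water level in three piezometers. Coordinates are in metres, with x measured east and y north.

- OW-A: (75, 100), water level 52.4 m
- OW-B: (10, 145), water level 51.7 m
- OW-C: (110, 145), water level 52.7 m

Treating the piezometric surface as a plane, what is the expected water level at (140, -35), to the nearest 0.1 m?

Differences from OW-A: to OW-B (Δx, Δy, Δh) = (-65, 45, -0.7); to OW-C = (35, 45, +0.3).
Solve a·Δx + b·Δy = Δh: det = (-65)·45 − 35·45 = -4500.
∂h/∂x = [(-0.7)·45 − (+0.3)·45] / -4500 = +0.01000
∂h/∂y = [(-65)·(+0.3) − 35·(-0.7)] / -4500 = -0.001111
h(140, -35) = 52.4 + (+0.01000)·(65) + (-0.001111)·(-135) = 52.4 +0.650 +0.150 = 53.200 m.

53.2 m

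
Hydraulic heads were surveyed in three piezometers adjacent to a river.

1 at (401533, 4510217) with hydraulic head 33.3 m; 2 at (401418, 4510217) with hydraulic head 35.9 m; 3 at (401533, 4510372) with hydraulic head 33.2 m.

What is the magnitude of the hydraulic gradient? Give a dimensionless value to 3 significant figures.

∂h/∂x = (35.9 − 33.3) / (401418 − 401533) = -0.02261
∂h/∂y = (33.2 − 33.3) / (4510372 − 4510217) = -0.0006452
|∇h| = √(-0.02261² + -0.0006452²) = 0.02262

0.0226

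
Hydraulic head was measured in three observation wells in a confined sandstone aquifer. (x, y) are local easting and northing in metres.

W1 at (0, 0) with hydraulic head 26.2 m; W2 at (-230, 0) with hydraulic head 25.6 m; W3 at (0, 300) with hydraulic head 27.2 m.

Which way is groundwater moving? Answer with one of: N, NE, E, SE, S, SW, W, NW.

SW

∂h/∂x = (25.6 − 26.2) / (-230 − 0) = +0.002609
∂h/∂y = (27.2 − 26.2) / (300 − 0) = +0.003333
Flow = −∇h = (-0.002609 east, -0.003333 north), which points southwest.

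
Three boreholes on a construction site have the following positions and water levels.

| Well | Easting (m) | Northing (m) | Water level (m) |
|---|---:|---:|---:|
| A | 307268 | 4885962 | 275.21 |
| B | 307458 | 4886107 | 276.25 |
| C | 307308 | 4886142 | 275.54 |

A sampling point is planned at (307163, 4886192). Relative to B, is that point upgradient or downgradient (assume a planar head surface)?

Taking A as reference: B−A = (190, 145, +1.04); C−A = (40, 180, +0.33).
Solve a·Δx + b·Δy = Δh: det = 190·180 − 40·145 = 28400.
∂h/∂x = [(+1.04)·180 − (+0.33)·145] / 28400 = +0.004907
∂h/∂y = [190·(+0.33) − 40·(+1.04)] / 28400 = +0.0007430
Head at (307163, 4886192) = 275.21 + (+0.004907)·(-105) + (+0.0007430)·(230) = 274.87 m.
That is lower than the 276.25 m at B, so the point is downgradient.

downgradient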